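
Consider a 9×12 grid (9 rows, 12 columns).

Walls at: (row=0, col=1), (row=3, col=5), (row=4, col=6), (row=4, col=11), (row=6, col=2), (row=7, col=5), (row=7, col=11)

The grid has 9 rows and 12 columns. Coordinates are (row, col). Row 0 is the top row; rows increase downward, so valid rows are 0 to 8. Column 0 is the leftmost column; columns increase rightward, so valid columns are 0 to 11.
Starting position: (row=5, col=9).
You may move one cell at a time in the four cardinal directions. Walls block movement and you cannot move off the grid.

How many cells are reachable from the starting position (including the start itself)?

Answer: Reachable cells: 101

Derivation:
BFS flood-fill from (row=5, col=9):
  Distance 0: (row=5, col=9)
  Distance 1: (row=4, col=9), (row=5, col=8), (row=5, col=10), (row=6, col=9)
  Distance 2: (row=3, col=9), (row=4, col=8), (row=4, col=10), (row=5, col=7), (row=5, col=11), (row=6, col=8), (row=6, col=10), (row=7, col=9)
  Distance 3: (row=2, col=9), (row=3, col=8), (row=3, col=10), (row=4, col=7), (row=5, col=6), (row=6, col=7), (row=6, col=11), (row=7, col=8), (row=7, col=10), (row=8, col=9)
  Distance 4: (row=1, col=9), (row=2, col=8), (row=2, col=10), (row=3, col=7), (row=3, col=11), (row=5, col=5), (row=6, col=6), (row=7, col=7), (row=8, col=8), (row=8, col=10)
  Distance 5: (row=0, col=9), (row=1, col=8), (row=1, col=10), (row=2, col=7), (row=2, col=11), (row=3, col=6), (row=4, col=5), (row=5, col=4), (row=6, col=5), (row=7, col=6), (row=8, col=7), (row=8, col=11)
  Distance 6: (row=0, col=8), (row=0, col=10), (row=1, col=7), (row=1, col=11), (row=2, col=6), (row=4, col=4), (row=5, col=3), (row=6, col=4), (row=8, col=6)
  Distance 7: (row=0, col=7), (row=0, col=11), (row=1, col=6), (row=2, col=5), (row=3, col=4), (row=4, col=3), (row=5, col=2), (row=6, col=3), (row=7, col=4), (row=8, col=5)
  Distance 8: (row=0, col=6), (row=1, col=5), (row=2, col=4), (row=3, col=3), (row=4, col=2), (row=5, col=1), (row=7, col=3), (row=8, col=4)
  Distance 9: (row=0, col=5), (row=1, col=4), (row=2, col=3), (row=3, col=2), (row=4, col=1), (row=5, col=0), (row=6, col=1), (row=7, col=2), (row=8, col=3)
  Distance 10: (row=0, col=4), (row=1, col=3), (row=2, col=2), (row=3, col=1), (row=4, col=0), (row=6, col=0), (row=7, col=1), (row=8, col=2)
  Distance 11: (row=0, col=3), (row=1, col=2), (row=2, col=1), (row=3, col=0), (row=7, col=0), (row=8, col=1)
  Distance 12: (row=0, col=2), (row=1, col=1), (row=2, col=0), (row=8, col=0)
  Distance 13: (row=1, col=0)
  Distance 14: (row=0, col=0)
Total reachable: 101 (grid has 101 open cells total)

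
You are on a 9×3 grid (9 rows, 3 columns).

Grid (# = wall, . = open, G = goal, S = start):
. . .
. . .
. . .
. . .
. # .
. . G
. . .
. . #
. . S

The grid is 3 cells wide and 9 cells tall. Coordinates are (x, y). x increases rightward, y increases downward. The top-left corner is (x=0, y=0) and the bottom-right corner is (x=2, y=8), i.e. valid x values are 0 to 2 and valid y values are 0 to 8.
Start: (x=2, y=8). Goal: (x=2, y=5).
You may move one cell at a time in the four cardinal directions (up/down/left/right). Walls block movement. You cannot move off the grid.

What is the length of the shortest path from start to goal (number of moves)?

Answer: Shortest path length: 5

Derivation:
BFS from (x=2, y=8) until reaching (x=2, y=5):
  Distance 0: (x=2, y=8)
  Distance 1: (x=1, y=8)
  Distance 2: (x=1, y=7), (x=0, y=8)
  Distance 3: (x=1, y=6), (x=0, y=7)
  Distance 4: (x=1, y=5), (x=0, y=6), (x=2, y=6)
  Distance 5: (x=0, y=5), (x=2, y=5)  <- goal reached here
One shortest path (5 moves): (x=2, y=8) -> (x=1, y=8) -> (x=1, y=7) -> (x=1, y=6) -> (x=2, y=6) -> (x=2, y=5)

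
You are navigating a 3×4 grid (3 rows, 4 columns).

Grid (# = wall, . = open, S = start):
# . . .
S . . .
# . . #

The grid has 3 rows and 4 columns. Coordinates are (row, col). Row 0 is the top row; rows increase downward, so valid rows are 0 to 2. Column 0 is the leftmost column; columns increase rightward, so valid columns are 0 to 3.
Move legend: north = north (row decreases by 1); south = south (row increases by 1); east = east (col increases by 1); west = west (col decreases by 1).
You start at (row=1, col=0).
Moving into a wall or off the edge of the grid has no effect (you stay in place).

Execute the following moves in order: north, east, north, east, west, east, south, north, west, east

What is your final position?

Answer: Final position: (row=0, col=2)

Derivation:
Start: (row=1, col=0)
  north (north): blocked, stay at (row=1, col=0)
  east (east): (row=1, col=0) -> (row=1, col=1)
  north (north): (row=1, col=1) -> (row=0, col=1)
  east (east): (row=0, col=1) -> (row=0, col=2)
  west (west): (row=0, col=2) -> (row=0, col=1)
  east (east): (row=0, col=1) -> (row=0, col=2)
  south (south): (row=0, col=2) -> (row=1, col=2)
  north (north): (row=1, col=2) -> (row=0, col=2)
  west (west): (row=0, col=2) -> (row=0, col=1)
  east (east): (row=0, col=1) -> (row=0, col=2)
Final: (row=0, col=2)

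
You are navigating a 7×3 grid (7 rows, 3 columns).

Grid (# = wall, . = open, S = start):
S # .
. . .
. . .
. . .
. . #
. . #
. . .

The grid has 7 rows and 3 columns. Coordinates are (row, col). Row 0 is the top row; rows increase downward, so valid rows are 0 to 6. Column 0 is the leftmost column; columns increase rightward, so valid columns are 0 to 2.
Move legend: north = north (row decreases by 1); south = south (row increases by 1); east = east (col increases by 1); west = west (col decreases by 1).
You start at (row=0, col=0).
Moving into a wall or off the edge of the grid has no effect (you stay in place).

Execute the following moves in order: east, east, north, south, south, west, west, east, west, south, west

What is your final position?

Answer: Final position: (row=3, col=0)

Derivation:
Start: (row=0, col=0)
  east (east): blocked, stay at (row=0, col=0)
  east (east): blocked, stay at (row=0, col=0)
  north (north): blocked, stay at (row=0, col=0)
  south (south): (row=0, col=0) -> (row=1, col=0)
  south (south): (row=1, col=0) -> (row=2, col=0)
  west (west): blocked, stay at (row=2, col=0)
  west (west): blocked, stay at (row=2, col=0)
  east (east): (row=2, col=0) -> (row=2, col=1)
  west (west): (row=2, col=1) -> (row=2, col=0)
  south (south): (row=2, col=0) -> (row=3, col=0)
  west (west): blocked, stay at (row=3, col=0)
Final: (row=3, col=0)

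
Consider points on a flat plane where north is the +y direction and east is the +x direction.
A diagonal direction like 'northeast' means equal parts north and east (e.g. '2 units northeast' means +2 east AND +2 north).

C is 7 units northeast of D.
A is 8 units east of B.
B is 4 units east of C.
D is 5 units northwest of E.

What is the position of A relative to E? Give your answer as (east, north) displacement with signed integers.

Answer: A is at (east=14, north=12) relative to E.

Derivation:
Place E at the origin (east=0, north=0).
  D is 5 units northwest of E: delta (east=-5, north=+5); D at (east=-5, north=5).
  C is 7 units northeast of D: delta (east=+7, north=+7); C at (east=2, north=12).
  B is 4 units east of C: delta (east=+4, north=+0); B at (east=6, north=12).
  A is 8 units east of B: delta (east=+8, north=+0); A at (east=14, north=12).
Therefore A relative to E: (east=14, north=12).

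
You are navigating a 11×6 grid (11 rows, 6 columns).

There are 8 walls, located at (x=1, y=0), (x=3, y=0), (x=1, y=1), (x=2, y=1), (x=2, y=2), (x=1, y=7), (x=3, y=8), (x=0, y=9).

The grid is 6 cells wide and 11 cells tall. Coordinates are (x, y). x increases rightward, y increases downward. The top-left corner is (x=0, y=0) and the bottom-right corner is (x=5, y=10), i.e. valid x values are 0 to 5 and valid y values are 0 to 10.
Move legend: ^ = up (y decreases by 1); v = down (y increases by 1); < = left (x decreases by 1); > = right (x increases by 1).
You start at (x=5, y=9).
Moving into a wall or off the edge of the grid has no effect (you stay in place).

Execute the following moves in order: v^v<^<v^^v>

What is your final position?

Start: (x=5, y=9)
  v (down): (x=5, y=9) -> (x=5, y=10)
  ^ (up): (x=5, y=10) -> (x=5, y=9)
  v (down): (x=5, y=9) -> (x=5, y=10)
  < (left): (x=5, y=10) -> (x=4, y=10)
  ^ (up): (x=4, y=10) -> (x=4, y=9)
  < (left): (x=4, y=9) -> (x=3, y=9)
  v (down): (x=3, y=9) -> (x=3, y=10)
  ^ (up): (x=3, y=10) -> (x=3, y=9)
  ^ (up): blocked, stay at (x=3, y=9)
  v (down): (x=3, y=9) -> (x=3, y=10)
  > (right): (x=3, y=10) -> (x=4, y=10)
Final: (x=4, y=10)

Answer: Final position: (x=4, y=10)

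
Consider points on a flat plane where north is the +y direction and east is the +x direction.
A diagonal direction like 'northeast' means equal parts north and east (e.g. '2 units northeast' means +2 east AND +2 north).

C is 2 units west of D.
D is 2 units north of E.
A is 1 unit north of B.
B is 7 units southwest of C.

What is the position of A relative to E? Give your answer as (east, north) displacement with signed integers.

Answer: A is at (east=-9, north=-4) relative to E.

Derivation:
Place E at the origin (east=0, north=0).
  D is 2 units north of E: delta (east=+0, north=+2); D at (east=0, north=2).
  C is 2 units west of D: delta (east=-2, north=+0); C at (east=-2, north=2).
  B is 7 units southwest of C: delta (east=-7, north=-7); B at (east=-9, north=-5).
  A is 1 unit north of B: delta (east=+0, north=+1); A at (east=-9, north=-4).
Therefore A relative to E: (east=-9, north=-4).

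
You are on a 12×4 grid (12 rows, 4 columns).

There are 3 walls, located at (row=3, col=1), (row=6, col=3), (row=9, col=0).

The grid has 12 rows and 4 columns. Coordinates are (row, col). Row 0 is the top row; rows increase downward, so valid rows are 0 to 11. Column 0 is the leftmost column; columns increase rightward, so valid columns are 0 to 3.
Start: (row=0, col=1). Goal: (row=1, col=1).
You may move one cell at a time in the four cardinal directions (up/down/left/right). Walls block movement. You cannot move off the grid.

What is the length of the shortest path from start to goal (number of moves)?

Answer: Shortest path length: 1

Derivation:
BFS from (row=0, col=1) until reaching (row=1, col=1):
  Distance 0: (row=0, col=1)
  Distance 1: (row=0, col=0), (row=0, col=2), (row=1, col=1)  <- goal reached here
One shortest path (1 moves): (row=0, col=1) -> (row=1, col=1)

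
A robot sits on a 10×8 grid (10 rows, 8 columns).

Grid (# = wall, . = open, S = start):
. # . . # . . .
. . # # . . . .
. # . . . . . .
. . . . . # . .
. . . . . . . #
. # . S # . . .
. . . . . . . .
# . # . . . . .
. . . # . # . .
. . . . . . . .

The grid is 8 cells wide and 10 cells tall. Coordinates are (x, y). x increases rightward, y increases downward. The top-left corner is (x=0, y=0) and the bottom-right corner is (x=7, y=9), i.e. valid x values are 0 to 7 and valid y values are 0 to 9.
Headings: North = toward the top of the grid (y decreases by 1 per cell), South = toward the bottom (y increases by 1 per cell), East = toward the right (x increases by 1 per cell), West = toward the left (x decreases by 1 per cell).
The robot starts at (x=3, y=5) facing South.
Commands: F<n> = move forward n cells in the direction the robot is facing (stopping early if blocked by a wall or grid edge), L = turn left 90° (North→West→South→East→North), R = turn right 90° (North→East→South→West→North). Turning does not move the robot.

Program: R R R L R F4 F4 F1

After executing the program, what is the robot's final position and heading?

Start: (x=3, y=5), facing South
  R: turn right, now facing West
  R: turn right, now facing North
  R: turn right, now facing East
  L: turn left, now facing North
  R: turn right, now facing East
  F4: move forward 0/4 (blocked), now at (x=3, y=5)
  F4: move forward 0/4 (blocked), now at (x=3, y=5)
  F1: move forward 0/1 (blocked), now at (x=3, y=5)
Final: (x=3, y=5), facing East

Answer: Final position: (x=3, y=5), facing East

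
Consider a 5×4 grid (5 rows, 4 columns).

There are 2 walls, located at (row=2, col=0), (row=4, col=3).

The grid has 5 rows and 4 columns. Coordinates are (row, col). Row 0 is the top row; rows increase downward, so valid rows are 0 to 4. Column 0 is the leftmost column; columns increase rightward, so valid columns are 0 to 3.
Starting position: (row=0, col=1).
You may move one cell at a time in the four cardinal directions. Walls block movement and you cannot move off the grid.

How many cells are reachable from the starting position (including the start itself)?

BFS flood-fill from (row=0, col=1):
  Distance 0: (row=0, col=1)
  Distance 1: (row=0, col=0), (row=0, col=2), (row=1, col=1)
  Distance 2: (row=0, col=3), (row=1, col=0), (row=1, col=2), (row=2, col=1)
  Distance 3: (row=1, col=3), (row=2, col=2), (row=3, col=1)
  Distance 4: (row=2, col=3), (row=3, col=0), (row=3, col=2), (row=4, col=1)
  Distance 5: (row=3, col=3), (row=4, col=0), (row=4, col=2)
Total reachable: 18 (grid has 18 open cells total)

Answer: Reachable cells: 18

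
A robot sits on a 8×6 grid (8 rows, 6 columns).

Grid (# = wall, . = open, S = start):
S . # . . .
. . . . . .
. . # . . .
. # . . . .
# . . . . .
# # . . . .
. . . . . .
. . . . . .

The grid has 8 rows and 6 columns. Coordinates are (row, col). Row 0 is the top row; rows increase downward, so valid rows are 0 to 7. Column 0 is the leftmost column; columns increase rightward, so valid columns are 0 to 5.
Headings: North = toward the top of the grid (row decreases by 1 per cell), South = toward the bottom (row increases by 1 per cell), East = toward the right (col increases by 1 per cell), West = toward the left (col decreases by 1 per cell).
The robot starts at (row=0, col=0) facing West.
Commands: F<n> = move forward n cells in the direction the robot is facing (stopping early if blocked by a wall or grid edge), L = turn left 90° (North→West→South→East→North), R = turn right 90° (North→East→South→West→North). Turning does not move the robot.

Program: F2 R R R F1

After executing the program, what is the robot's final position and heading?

Answer: Final position: (row=1, col=0), facing South

Derivation:
Start: (row=0, col=0), facing West
  F2: move forward 0/2 (blocked), now at (row=0, col=0)
  R: turn right, now facing North
  R: turn right, now facing East
  R: turn right, now facing South
  F1: move forward 1, now at (row=1, col=0)
Final: (row=1, col=0), facing South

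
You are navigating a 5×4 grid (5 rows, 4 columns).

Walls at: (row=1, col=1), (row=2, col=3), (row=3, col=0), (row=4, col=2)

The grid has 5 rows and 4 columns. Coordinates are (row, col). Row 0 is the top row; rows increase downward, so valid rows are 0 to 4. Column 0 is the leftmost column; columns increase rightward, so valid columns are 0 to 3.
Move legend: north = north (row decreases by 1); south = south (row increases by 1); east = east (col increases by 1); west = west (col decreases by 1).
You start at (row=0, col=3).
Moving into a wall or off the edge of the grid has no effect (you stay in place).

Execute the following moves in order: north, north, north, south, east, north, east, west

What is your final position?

Start: (row=0, col=3)
  [×3]north (north): blocked, stay at (row=0, col=3)
  south (south): (row=0, col=3) -> (row=1, col=3)
  east (east): blocked, stay at (row=1, col=3)
  north (north): (row=1, col=3) -> (row=0, col=3)
  east (east): blocked, stay at (row=0, col=3)
  west (west): (row=0, col=3) -> (row=0, col=2)
Final: (row=0, col=2)

Answer: Final position: (row=0, col=2)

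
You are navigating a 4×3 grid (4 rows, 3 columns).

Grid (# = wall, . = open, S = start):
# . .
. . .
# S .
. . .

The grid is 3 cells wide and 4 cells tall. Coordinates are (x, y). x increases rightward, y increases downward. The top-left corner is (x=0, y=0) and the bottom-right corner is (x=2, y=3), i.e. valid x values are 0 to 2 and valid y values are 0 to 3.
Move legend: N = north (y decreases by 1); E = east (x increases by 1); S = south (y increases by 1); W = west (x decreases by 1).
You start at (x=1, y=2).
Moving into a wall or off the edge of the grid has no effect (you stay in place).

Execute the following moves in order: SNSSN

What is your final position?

Start: (x=1, y=2)
  S (south): (x=1, y=2) -> (x=1, y=3)
  N (north): (x=1, y=3) -> (x=1, y=2)
  S (south): (x=1, y=2) -> (x=1, y=3)
  S (south): blocked, stay at (x=1, y=3)
  N (north): (x=1, y=3) -> (x=1, y=2)
Final: (x=1, y=2)

Answer: Final position: (x=1, y=2)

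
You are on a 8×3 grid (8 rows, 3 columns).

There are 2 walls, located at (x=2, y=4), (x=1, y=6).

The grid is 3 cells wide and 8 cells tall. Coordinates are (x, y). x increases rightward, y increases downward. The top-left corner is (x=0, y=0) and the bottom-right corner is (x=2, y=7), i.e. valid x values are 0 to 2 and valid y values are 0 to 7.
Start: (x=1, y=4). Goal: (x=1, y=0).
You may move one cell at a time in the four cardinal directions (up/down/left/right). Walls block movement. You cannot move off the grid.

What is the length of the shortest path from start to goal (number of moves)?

BFS from (x=1, y=4) until reaching (x=1, y=0):
  Distance 0: (x=1, y=4)
  Distance 1: (x=1, y=3), (x=0, y=4), (x=1, y=5)
  Distance 2: (x=1, y=2), (x=0, y=3), (x=2, y=3), (x=0, y=5), (x=2, y=5)
  Distance 3: (x=1, y=1), (x=0, y=2), (x=2, y=2), (x=0, y=6), (x=2, y=6)
  Distance 4: (x=1, y=0), (x=0, y=1), (x=2, y=1), (x=0, y=7), (x=2, y=7)  <- goal reached here
One shortest path (4 moves): (x=1, y=4) -> (x=1, y=3) -> (x=1, y=2) -> (x=1, y=1) -> (x=1, y=0)

Answer: Shortest path length: 4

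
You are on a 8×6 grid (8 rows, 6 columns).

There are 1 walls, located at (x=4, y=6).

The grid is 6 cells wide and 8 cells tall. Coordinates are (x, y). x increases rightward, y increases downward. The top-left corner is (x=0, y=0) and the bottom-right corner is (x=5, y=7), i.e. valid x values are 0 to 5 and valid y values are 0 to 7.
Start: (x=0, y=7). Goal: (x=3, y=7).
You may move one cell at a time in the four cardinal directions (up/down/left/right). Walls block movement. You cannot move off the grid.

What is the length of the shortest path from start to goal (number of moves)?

BFS from (x=0, y=7) until reaching (x=3, y=7):
  Distance 0: (x=0, y=7)
  Distance 1: (x=0, y=6), (x=1, y=7)
  Distance 2: (x=0, y=5), (x=1, y=6), (x=2, y=7)
  Distance 3: (x=0, y=4), (x=1, y=5), (x=2, y=6), (x=3, y=7)  <- goal reached here
One shortest path (3 moves): (x=0, y=7) -> (x=1, y=7) -> (x=2, y=7) -> (x=3, y=7)

Answer: Shortest path length: 3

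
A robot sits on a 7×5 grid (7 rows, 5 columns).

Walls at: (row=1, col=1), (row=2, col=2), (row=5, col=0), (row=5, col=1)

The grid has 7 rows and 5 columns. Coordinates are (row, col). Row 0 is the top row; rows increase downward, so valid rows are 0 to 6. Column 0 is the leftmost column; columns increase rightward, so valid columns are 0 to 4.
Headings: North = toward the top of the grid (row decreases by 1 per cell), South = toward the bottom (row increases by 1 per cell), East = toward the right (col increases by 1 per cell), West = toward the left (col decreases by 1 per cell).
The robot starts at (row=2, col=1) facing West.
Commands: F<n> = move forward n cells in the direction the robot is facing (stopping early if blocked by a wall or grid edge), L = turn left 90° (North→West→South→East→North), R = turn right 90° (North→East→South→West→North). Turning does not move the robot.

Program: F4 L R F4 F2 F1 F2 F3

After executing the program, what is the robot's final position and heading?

Start: (row=2, col=1), facing West
  F4: move forward 1/4 (blocked), now at (row=2, col=0)
  L: turn left, now facing South
  R: turn right, now facing West
  F4: move forward 0/4 (blocked), now at (row=2, col=0)
  F2: move forward 0/2 (blocked), now at (row=2, col=0)
  F1: move forward 0/1 (blocked), now at (row=2, col=0)
  F2: move forward 0/2 (blocked), now at (row=2, col=0)
  F3: move forward 0/3 (blocked), now at (row=2, col=0)
Final: (row=2, col=0), facing West

Answer: Final position: (row=2, col=0), facing West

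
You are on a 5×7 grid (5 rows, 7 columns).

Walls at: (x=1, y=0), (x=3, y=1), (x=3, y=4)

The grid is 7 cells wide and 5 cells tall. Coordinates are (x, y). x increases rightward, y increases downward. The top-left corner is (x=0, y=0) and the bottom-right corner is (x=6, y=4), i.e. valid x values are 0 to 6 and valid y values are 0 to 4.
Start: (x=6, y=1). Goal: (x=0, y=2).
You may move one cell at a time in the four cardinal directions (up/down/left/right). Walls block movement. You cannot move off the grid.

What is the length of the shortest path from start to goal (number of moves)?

Answer: Shortest path length: 7

Derivation:
BFS from (x=6, y=1) until reaching (x=0, y=2):
  Distance 0: (x=6, y=1)
  Distance 1: (x=6, y=0), (x=5, y=1), (x=6, y=2)
  Distance 2: (x=5, y=0), (x=4, y=1), (x=5, y=2), (x=6, y=3)
  Distance 3: (x=4, y=0), (x=4, y=2), (x=5, y=3), (x=6, y=4)
  Distance 4: (x=3, y=0), (x=3, y=2), (x=4, y=3), (x=5, y=4)
  Distance 5: (x=2, y=0), (x=2, y=2), (x=3, y=3), (x=4, y=4)
  Distance 6: (x=2, y=1), (x=1, y=2), (x=2, y=3)
  Distance 7: (x=1, y=1), (x=0, y=2), (x=1, y=3), (x=2, y=4)  <- goal reached here
One shortest path (7 moves): (x=6, y=1) -> (x=5, y=1) -> (x=4, y=1) -> (x=4, y=2) -> (x=3, y=2) -> (x=2, y=2) -> (x=1, y=2) -> (x=0, y=2)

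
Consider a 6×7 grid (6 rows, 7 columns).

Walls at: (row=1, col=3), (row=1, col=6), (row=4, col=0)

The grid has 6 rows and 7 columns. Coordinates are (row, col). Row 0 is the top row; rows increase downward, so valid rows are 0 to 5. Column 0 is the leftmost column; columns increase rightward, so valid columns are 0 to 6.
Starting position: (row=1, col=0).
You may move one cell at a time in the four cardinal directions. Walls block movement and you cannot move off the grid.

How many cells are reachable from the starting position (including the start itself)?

BFS flood-fill from (row=1, col=0):
  Distance 0: (row=1, col=0)
  Distance 1: (row=0, col=0), (row=1, col=1), (row=2, col=0)
  Distance 2: (row=0, col=1), (row=1, col=2), (row=2, col=1), (row=3, col=0)
  Distance 3: (row=0, col=2), (row=2, col=2), (row=3, col=1)
  Distance 4: (row=0, col=3), (row=2, col=3), (row=3, col=2), (row=4, col=1)
  Distance 5: (row=0, col=4), (row=2, col=4), (row=3, col=3), (row=4, col=2), (row=5, col=1)
  Distance 6: (row=0, col=5), (row=1, col=4), (row=2, col=5), (row=3, col=4), (row=4, col=3), (row=5, col=0), (row=5, col=2)
  Distance 7: (row=0, col=6), (row=1, col=5), (row=2, col=6), (row=3, col=5), (row=4, col=4), (row=5, col=3)
  Distance 8: (row=3, col=6), (row=4, col=5), (row=5, col=4)
  Distance 9: (row=4, col=6), (row=5, col=5)
  Distance 10: (row=5, col=6)
Total reachable: 39 (grid has 39 open cells total)

Answer: Reachable cells: 39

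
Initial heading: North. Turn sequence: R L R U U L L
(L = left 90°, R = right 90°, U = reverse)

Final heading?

Start: North
  R (right (90° clockwise)) -> East
  L (left (90° counter-clockwise)) -> North
  R (right (90° clockwise)) -> East
  U (U-turn (180°)) -> West
  U (U-turn (180°)) -> East
  L (left (90° counter-clockwise)) -> North
  L (left (90° counter-clockwise)) -> West
Final: West

Answer: Final heading: West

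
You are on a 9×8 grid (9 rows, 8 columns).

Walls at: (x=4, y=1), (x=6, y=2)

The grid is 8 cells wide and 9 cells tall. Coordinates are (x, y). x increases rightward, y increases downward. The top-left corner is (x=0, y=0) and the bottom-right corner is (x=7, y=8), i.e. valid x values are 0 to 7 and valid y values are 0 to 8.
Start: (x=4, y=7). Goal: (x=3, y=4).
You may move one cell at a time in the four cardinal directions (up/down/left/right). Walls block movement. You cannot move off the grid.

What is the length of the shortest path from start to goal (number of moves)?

BFS from (x=4, y=7) until reaching (x=3, y=4):
  Distance 0: (x=4, y=7)
  Distance 1: (x=4, y=6), (x=3, y=7), (x=5, y=7), (x=4, y=8)
  Distance 2: (x=4, y=5), (x=3, y=6), (x=5, y=6), (x=2, y=7), (x=6, y=7), (x=3, y=8), (x=5, y=8)
  Distance 3: (x=4, y=4), (x=3, y=5), (x=5, y=5), (x=2, y=6), (x=6, y=6), (x=1, y=7), (x=7, y=7), (x=2, y=8), (x=6, y=8)
  Distance 4: (x=4, y=3), (x=3, y=4), (x=5, y=4), (x=2, y=5), (x=6, y=5), (x=1, y=6), (x=7, y=6), (x=0, y=7), (x=1, y=8), (x=7, y=8)  <- goal reached here
One shortest path (4 moves): (x=4, y=7) -> (x=3, y=7) -> (x=3, y=6) -> (x=3, y=5) -> (x=3, y=4)

Answer: Shortest path length: 4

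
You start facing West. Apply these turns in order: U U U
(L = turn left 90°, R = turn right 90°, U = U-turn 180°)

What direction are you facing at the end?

Start: West
  U (U-turn (180°)) -> East
  U (U-turn (180°)) -> West
  U (U-turn (180°)) -> East
Final: East

Answer: Final heading: East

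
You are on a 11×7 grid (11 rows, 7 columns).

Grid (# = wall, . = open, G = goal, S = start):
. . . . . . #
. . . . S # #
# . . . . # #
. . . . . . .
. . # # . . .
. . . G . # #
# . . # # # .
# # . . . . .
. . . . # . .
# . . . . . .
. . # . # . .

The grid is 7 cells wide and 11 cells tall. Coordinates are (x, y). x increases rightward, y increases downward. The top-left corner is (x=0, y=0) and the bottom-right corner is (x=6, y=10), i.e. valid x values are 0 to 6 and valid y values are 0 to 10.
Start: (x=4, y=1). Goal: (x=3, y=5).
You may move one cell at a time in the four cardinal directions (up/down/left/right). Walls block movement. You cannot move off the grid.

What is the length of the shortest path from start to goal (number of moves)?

BFS from (x=4, y=1) until reaching (x=3, y=5):
  Distance 0: (x=4, y=1)
  Distance 1: (x=4, y=0), (x=3, y=1), (x=4, y=2)
  Distance 2: (x=3, y=0), (x=5, y=0), (x=2, y=1), (x=3, y=2), (x=4, y=3)
  Distance 3: (x=2, y=0), (x=1, y=1), (x=2, y=2), (x=3, y=3), (x=5, y=3), (x=4, y=4)
  Distance 4: (x=1, y=0), (x=0, y=1), (x=1, y=2), (x=2, y=3), (x=6, y=3), (x=5, y=4), (x=4, y=5)
  Distance 5: (x=0, y=0), (x=1, y=3), (x=6, y=4), (x=3, y=5)  <- goal reached here
One shortest path (5 moves): (x=4, y=1) -> (x=4, y=2) -> (x=4, y=3) -> (x=4, y=4) -> (x=4, y=5) -> (x=3, y=5)

Answer: Shortest path length: 5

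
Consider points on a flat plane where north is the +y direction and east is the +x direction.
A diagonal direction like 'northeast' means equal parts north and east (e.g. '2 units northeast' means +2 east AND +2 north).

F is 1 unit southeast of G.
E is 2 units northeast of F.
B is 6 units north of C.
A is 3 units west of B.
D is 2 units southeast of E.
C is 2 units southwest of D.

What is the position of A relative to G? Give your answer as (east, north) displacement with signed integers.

Answer: A is at (east=0, north=3) relative to G.

Derivation:
Place G at the origin (east=0, north=0).
  F is 1 unit southeast of G: delta (east=+1, north=-1); F at (east=1, north=-1).
  E is 2 units northeast of F: delta (east=+2, north=+2); E at (east=3, north=1).
  D is 2 units southeast of E: delta (east=+2, north=-2); D at (east=5, north=-1).
  C is 2 units southwest of D: delta (east=-2, north=-2); C at (east=3, north=-3).
  B is 6 units north of C: delta (east=+0, north=+6); B at (east=3, north=3).
  A is 3 units west of B: delta (east=-3, north=+0); A at (east=0, north=3).
Therefore A relative to G: (east=0, north=3).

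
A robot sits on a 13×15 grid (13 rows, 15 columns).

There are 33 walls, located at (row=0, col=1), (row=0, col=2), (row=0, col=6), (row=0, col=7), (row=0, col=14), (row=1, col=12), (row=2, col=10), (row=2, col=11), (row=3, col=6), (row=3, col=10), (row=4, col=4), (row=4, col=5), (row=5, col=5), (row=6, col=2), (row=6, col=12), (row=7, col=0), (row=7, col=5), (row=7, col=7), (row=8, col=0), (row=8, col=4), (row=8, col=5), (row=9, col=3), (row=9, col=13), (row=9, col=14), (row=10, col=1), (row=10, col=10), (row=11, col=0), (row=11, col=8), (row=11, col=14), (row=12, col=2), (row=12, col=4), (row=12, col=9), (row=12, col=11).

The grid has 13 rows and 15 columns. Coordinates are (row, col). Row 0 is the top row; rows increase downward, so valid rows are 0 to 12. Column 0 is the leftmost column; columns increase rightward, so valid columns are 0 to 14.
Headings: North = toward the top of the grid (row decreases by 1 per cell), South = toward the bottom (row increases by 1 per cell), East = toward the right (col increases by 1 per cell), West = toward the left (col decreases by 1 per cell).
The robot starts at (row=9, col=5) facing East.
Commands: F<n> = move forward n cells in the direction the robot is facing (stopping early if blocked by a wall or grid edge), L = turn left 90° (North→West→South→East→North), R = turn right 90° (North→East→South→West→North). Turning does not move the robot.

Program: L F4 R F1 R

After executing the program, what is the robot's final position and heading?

Answer: Final position: (row=9, col=6), facing South

Derivation:
Start: (row=9, col=5), facing East
  L: turn left, now facing North
  F4: move forward 0/4 (blocked), now at (row=9, col=5)
  R: turn right, now facing East
  F1: move forward 1, now at (row=9, col=6)
  R: turn right, now facing South
Final: (row=9, col=6), facing South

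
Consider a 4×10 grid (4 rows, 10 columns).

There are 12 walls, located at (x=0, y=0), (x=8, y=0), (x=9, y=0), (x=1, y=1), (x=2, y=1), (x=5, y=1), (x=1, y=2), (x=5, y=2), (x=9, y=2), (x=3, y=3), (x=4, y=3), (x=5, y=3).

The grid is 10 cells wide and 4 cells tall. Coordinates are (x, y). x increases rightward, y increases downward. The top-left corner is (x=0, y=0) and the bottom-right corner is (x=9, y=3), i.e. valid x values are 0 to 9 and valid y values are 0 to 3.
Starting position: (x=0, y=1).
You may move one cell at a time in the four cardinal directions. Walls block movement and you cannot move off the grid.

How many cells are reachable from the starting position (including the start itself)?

Answer: Reachable cells: 28

Derivation:
BFS flood-fill from (x=0, y=1):
  Distance 0: (x=0, y=1)
  Distance 1: (x=0, y=2)
  Distance 2: (x=0, y=3)
  Distance 3: (x=1, y=3)
  Distance 4: (x=2, y=3)
  Distance 5: (x=2, y=2)
  Distance 6: (x=3, y=2)
  Distance 7: (x=3, y=1), (x=4, y=2)
  Distance 8: (x=3, y=0), (x=4, y=1)
  Distance 9: (x=2, y=0), (x=4, y=0)
  Distance 10: (x=1, y=0), (x=5, y=0)
  Distance 11: (x=6, y=0)
  Distance 12: (x=7, y=0), (x=6, y=1)
  Distance 13: (x=7, y=1), (x=6, y=2)
  Distance 14: (x=8, y=1), (x=7, y=2), (x=6, y=3)
  Distance 15: (x=9, y=1), (x=8, y=2), (x=7, y=3)
  Distance 16: (x=8, y=3)
  Distance 17: (x=9, y=3)
Total reachable: 28 (grid has 28 open cells total)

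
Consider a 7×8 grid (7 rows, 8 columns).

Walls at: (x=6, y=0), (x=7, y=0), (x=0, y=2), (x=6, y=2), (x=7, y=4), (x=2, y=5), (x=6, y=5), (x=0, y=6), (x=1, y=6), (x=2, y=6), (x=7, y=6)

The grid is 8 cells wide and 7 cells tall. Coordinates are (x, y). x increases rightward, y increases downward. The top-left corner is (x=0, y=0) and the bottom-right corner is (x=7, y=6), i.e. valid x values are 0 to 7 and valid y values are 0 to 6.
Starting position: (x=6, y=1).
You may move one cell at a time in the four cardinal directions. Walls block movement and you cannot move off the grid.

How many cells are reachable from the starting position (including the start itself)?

BFS flood-fill from (x=6, y=1):
  Distance 0: (x=6, y=1)
  Distance 1: (x=5, y=1), (x=7, y=1)
  Distance 2: (x=5, y=0), (x=4, y=1), (x=5, y=2), (x=7, y=2)
  Distance 3: (x=4, y=0), (x=3, y=1), (x=4, y=2), (x=5, y=3), (x=7, y=3)
  Distance 4: (x=3, y=0), (x=2, y=1), (x=3, y=2), (x=4, y=3), (x=6, y=3), (x=5, y=4)
  Distance 5: (x=2, y=0), (x=1, y=1), (x=2, y=2), (x=3, y=3), (x=4, y=4), (x=6, y=4), (x=5, y=5)
  Distance 6: (x=1, y=0), (x=0, y=1), (x=1, y=2), (x=2, y=3), (x=3, y=4), (x=4, y=5), (x=5, y=6)
  Distance 7: (x=0, y=0), (x=1, y=3), (x=2, y=4), (x=3, y=5), (x=4, y=6), (x=6, y=6)
  Distance 8: (x=0, y=3), (x=1, y=4), (x=3, y=6)
  Distance 9: (x=0, y=4), (x=1, y=5)
  Distance 10: (x=0, y=5)
Total reachable: 44 (grid has 45 open cells total)

Answer: Reachable cells: 44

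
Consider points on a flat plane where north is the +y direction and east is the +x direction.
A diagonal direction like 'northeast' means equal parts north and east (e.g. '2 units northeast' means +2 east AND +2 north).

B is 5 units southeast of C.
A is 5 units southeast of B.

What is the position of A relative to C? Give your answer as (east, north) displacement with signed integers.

Place C at the origin (east=0, north=0).
  B is 5 units southeast of C: delta (east=+5, north=-5); B at (east=5, north=-5).
  A is 5 units southeast of B: delta (east=+5, north=-5); A at (east=10, north=-10).
Therefore A relative to C: (east=10, north=-10).

Answer: A is at (east=10, north=-10) relative to C.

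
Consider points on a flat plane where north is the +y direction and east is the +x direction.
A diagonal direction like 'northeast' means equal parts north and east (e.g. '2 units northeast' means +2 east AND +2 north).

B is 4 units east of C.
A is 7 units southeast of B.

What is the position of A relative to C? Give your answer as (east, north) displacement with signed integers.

Place C at the origin (east=0, north=0).
  B is 4 units east of C: delta (east=+4, north=+0); B at (east=4, north=0).
  A is 7 units southeast of B: delta (east=+7, north=-7); A at (east=11, north=-7).
Therefore A relative to C: (east=11, north=-7).

Answer: A is at (east=11, north=-7) relative to C.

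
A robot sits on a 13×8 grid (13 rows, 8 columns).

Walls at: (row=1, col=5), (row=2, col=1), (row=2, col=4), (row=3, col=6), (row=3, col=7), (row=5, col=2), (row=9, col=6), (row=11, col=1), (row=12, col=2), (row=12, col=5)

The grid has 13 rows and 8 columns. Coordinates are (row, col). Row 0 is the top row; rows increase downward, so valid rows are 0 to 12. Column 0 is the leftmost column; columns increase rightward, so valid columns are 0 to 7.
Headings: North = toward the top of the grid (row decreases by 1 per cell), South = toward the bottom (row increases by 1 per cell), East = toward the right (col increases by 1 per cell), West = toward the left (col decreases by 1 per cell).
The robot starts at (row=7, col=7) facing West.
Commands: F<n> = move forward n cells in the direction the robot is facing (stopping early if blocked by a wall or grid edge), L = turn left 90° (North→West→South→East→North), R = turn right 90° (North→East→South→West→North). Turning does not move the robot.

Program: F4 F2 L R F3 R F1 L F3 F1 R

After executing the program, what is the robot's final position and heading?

Answer: Final position: (row=6, col=0), facing North

Derivation:
Start: (row=7, col=7), facing West
  F4: move forward 4, now at (row=7, col=3)
  F2: move forward 2, now at (row=7, col=1)
  L: turn left, now facing South
  R: turn right, now facing West
  F3: move forward 1/3 (blocked), now at (row=7, col=0)
  R: turn right, now facing North
  F1: move forward 1, now at (row=6, col=0)
  L: turn left, now facing West
  F3: move forward 0/3 (blocked), now at (row=6, col=0)
  F1: move forward 0/1 (blocked), now at (row=6, col=0)
  R: turn right, now facing North
Final: (row=6, col=0), facing North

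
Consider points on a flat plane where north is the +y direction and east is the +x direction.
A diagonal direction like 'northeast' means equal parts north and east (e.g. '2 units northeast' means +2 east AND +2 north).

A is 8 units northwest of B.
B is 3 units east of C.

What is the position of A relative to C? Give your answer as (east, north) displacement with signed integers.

Place C at the origin (east=0, north=0).
  B is 3 units east of C: delta (east=+3, north=+0); B at (east=3, north=0).
  A is 8 units northwest of B: delta (east=-8, north=+8); A at (east=-5, north=8).
Therefore A relative to C: (east=-5, north=8).

Answer: A is at (east=-5, north=8) relative to C.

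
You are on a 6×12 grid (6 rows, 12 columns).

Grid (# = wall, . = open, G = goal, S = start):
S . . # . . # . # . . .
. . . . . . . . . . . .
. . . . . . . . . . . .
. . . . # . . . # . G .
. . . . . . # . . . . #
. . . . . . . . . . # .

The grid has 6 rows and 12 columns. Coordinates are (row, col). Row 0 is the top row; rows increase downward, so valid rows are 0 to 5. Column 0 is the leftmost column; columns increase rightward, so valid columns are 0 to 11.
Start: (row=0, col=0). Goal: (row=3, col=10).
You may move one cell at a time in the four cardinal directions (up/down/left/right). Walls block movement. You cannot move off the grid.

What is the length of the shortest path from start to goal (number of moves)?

Answer: Shortest path length: 13

Derivation:
BFS from (row=0, col=0) until reaching (row=3, col=10):
  Distance 0: (row=0, col=0)
  Distance 1: (row=0, col=1), (row=1, col=0)
  Distance 2: (row=0, col=2), (row=1, col=1), (row=2, col=0)
  Distance 3: (row=1, col=2), (row=2, col=1), (row=3, col=0)
  Distance 4: (row=1, col=3), (row=2, col=2), (row=3, col=1), (row=4, col=0)
  Distance 5: (row=1, col=4), (row=2, col=3), (row=3, col=2), (row=4, col=1), (row=5, col=0)
  Distance 6: (row=0, col=4), (row=1, col=5), (row=2, col=4), (row=3, col=3), (row=4, col=2), (row=5, col=1)
  Distance 7: (row=0, col=5), (row=1, col=6), (row=2, col=5), (row=4, col=3), (row=5, col=2)
  Distance 8: (row=1, col=7), (row=2, col=6), (row=3, col=5), (row=4, col=4), (row=5, col=3)
  Distance 9: (row=0, col=7), (row=1, col=8), (row=2, col=7), (row=3, col=6), (row=4, col=5), (row=5, col=4)
  Distance 10: (row=1, col=9), (row=2, col=8), (row=3, col=7), (row=5, col=5)
  Distance 11: (row=0, col=9), (row=1, col=10), (row=2, col=9), (row=4, col=7), (row=5, col=6)
  Distance 12: (row=0, col=10), (row=1, col=11), (row=2, col=10), (row=3, col=9), (row=4, col=8), (row=5, col=7)
  Distance 13: (row=0, col=11), (row=2, col=11), (row=3, col=10), (row=4, col=9), (row=5, col=8)  <- goal reached here
One shortest path (13 moves): (row=0, col=0) -> (row=0, col=1) -> (row=0, col=2) -> (row=1, col=2) -> (row=1, col=3) -> (row=1, col=4) -> (row=1, col=5) -> (row=1, col=6) -> (row=1, col=7) -> (row=1, col=8) -> (row=1, col=9) -> (row=1, col=10) -> (row=2, col=10) -> (row=3, col=10)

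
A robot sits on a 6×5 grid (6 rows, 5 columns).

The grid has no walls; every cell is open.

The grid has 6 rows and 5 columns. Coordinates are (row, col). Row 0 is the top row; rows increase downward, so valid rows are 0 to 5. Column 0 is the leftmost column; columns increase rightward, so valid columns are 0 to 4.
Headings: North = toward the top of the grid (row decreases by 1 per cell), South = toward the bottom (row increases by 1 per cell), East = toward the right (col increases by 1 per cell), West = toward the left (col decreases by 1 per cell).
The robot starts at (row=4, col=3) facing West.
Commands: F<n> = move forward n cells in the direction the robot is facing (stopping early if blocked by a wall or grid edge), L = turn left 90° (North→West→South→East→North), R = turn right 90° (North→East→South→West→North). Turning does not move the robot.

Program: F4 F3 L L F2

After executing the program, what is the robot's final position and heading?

Start: (row=4, col=3), facing West
  F4: move forward 3/4 (blocked), now at (row=4, col=0)
  F3: move forward 0/3 (blocked), now at (row=4, col=0)
  L: turn left, now facing South
  L: turn left, now facing East
  F2: move forward 2, now at (row=4, col=2)
Final: (row=4, col=2), facing East

Answer: Final position: (row=4, col=2), facing East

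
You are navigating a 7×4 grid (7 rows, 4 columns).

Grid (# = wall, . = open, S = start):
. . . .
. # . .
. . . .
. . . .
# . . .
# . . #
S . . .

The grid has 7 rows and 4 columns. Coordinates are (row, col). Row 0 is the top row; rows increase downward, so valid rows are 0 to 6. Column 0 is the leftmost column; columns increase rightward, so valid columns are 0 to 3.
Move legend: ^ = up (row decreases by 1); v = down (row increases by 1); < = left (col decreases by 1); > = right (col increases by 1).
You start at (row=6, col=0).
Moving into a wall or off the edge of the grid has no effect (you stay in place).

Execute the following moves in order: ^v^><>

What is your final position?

Answer: Final position: (row=6, col=1)

Derivation:
Start: (row=6, col=0)
  ^ (up): blocked, stay at (row=6, col=0)
  v (down): blocked, stay at (row=6, col=0)
  ^ (up): blocked, stay at (row=6, col=0)
  > (right): (row=6, col=0) -> (row=6, col=1)
  < (left): (row=6, col=1) -> (row=6, col=0)
  > (right): (row=6, col=0) -> (row=6, col=1)
Final: (row=6, col=1)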